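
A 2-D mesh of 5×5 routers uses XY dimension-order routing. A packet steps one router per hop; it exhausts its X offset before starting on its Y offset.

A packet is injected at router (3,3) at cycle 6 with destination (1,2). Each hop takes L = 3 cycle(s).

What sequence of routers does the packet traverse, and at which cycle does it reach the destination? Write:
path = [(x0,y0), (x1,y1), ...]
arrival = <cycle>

[0] x=3 y=3 t=6
[1] x=2 y=3 t=9 →W
[2] x=1 y=3 t=12 →W
[3] x=1 y=2 t=15 →S

path = [(3,3), (2,3), (1,3), (1,2)]
arrival = 15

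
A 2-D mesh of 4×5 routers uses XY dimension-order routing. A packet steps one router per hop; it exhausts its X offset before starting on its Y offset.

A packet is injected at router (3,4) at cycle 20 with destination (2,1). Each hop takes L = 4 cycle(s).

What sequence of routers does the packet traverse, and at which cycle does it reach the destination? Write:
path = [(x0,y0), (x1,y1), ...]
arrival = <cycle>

path = [(3,4), (2,4), (2,3), (2,2), (2,1)]
arrival = 36

[0] x=3 y=4 t=20
[1] x=2 y=4 t=24 →W
[2] x=2 y=3 t=28 →S
[3] x=2 y=2 t=32 →S
[4] x=2 y=1 t=36 →S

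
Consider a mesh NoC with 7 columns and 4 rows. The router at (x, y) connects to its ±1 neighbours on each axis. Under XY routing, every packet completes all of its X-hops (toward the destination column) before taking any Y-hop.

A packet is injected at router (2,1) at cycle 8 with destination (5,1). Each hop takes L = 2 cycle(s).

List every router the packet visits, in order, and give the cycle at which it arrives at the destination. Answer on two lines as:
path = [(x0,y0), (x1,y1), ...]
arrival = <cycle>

hop 0: (2,1) @ cyc 8
hop 1: (3,1) @ cyc 10  [E]
hop 2: (4,1) @ cyc 12  [E]
hop 3: (5,1) @ cyc 14  [E]

path = [(2,1), (3,1), (4,1), (5,1)]
arrival = 14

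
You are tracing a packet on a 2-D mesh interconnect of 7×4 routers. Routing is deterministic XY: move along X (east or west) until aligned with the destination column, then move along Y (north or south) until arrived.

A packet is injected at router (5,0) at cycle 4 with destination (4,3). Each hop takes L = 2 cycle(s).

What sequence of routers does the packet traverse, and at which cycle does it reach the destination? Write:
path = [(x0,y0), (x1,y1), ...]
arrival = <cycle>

path = [(5,0), (4,0), (4,1), (4,2), (4,3)]
arrival = 12

src (5,0)  cyc=4
W→(4,0)  cyc=6
N→(4,1)  cyc=8
N→(4,2)  cyc=10
N→(4,3)  cyc=12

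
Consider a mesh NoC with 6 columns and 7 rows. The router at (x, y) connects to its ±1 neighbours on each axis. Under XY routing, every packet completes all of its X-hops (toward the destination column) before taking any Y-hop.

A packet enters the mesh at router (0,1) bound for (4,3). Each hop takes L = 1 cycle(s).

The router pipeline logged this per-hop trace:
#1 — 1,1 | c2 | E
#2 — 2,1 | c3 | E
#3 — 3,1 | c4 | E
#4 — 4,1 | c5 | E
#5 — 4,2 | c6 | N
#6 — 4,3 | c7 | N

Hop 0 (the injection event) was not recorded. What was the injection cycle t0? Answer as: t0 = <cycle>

t0 = 1

The first recorded entry is hop 1 at cycle 2.
Therefore t0 = 2 − L = 1.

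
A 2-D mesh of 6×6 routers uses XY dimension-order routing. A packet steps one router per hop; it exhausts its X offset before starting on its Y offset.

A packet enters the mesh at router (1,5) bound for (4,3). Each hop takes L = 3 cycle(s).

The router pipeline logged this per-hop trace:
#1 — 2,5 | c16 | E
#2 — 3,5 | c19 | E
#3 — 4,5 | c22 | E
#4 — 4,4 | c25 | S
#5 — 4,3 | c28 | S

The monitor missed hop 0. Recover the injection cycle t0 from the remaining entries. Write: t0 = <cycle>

cyc[1] = 16 and cyc[k] = t0 + k·L for every k.
t0 = cyc[1] − L = 16 − 3 = 13.

t0 = 13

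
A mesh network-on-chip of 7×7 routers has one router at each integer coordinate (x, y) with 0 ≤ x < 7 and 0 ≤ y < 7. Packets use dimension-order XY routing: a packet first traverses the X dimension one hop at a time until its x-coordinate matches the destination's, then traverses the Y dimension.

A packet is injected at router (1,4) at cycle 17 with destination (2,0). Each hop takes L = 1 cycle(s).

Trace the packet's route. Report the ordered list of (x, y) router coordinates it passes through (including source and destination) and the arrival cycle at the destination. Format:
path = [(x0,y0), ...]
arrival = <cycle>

t=17: at (1,4)
t=18: at (2,4) after E
t=19: at (2,3) after S
t=20: at (2,2) after S
t=21: at (2,1) after S
t=22: at (2,0) after S

path = [(1,4), (2,4), (2,3), (2,2), (2,1), (2,0)]
arrival = 22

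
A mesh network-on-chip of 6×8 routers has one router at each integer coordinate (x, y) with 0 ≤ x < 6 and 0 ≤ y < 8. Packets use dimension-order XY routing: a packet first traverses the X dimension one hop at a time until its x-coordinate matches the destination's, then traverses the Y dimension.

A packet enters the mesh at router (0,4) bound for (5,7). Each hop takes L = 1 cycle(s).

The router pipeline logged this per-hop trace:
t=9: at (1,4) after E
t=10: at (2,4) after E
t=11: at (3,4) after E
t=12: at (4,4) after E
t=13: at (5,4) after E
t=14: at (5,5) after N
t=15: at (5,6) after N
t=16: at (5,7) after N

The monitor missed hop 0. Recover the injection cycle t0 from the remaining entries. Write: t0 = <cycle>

t0 = 8

The first recorded entry is hop 1 at cycle 9.
t0 = cyc[1] − L = 9 − 1 = 8.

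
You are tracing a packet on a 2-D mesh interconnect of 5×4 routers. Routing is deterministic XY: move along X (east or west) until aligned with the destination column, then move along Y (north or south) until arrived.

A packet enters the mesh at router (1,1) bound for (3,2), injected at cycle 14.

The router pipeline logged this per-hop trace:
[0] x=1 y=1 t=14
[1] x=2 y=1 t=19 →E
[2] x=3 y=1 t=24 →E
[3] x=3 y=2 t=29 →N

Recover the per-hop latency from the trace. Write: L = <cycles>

L = 5

From hop 0 (14) to hop 1 (19): +5 cycles.
One hop costs L cycles, so L = 5.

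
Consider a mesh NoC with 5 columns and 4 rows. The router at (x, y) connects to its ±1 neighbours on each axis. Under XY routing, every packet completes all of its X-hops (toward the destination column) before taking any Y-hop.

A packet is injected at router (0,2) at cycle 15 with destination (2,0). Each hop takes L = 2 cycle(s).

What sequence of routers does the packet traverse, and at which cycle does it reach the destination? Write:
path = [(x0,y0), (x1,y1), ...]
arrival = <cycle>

path = [(0,2), (1,2), (2,2), (2,1), (2,0)]
arrival = 23

  0. router=(0,2) cycle=15 (inject)
  1. router=(1,2) cycle=17 dir=E
  2. router=(2,2) cycle=19 dir=E
  3. router=(2,1) cycle=21 dir=S
  4. router=(2,0) cycle=23 dir=S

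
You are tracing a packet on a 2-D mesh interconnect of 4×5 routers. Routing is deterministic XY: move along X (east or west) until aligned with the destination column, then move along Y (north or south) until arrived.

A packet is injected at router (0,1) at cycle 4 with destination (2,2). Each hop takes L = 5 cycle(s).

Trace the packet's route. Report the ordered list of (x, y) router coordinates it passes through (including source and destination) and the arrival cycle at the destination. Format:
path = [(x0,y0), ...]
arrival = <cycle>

path = [(0,1), (1,1), (2,1), (2,2)]
arrival = 19

  0. router=(0,1) cycle=4 (inject)
  1. router=(1,1) cycle=9 dir=E
  2. router=(2,1) cycle=14 dir=E
  3. router=(2,2) cycle=19 dir=N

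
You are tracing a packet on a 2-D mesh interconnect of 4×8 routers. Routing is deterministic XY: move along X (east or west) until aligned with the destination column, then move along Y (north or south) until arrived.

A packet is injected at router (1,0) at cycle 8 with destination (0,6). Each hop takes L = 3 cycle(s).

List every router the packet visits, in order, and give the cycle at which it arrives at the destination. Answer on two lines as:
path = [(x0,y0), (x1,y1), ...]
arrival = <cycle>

#0 — 1,0 | c8
#1 — 0,0 | c11 | W
#2 — 0,1 | c14 | N
#3 — 0,2 | c17 | N
#4 — 0,3 | c20 | N
#5 — 0,4 | c23 | N
#6 — 0,5 | c26 | N
#7 — 0,6 | c29 | N

path = [(1,0), (0,0), (0,1), (0,2), (0,3), (0,4), (0,5), (0,6)]
arrival = 29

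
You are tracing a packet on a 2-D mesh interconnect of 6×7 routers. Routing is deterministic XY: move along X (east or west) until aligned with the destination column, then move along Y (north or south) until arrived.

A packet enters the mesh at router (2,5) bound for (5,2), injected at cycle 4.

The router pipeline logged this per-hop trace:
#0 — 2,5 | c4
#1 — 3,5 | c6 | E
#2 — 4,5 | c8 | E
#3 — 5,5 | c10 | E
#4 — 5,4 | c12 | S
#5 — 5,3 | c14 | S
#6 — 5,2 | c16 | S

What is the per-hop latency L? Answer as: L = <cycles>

L = 2

Between hops 0 and 1 the cycle counter advances 6 − 4 = 2.
That increment is L by definition: L = 2.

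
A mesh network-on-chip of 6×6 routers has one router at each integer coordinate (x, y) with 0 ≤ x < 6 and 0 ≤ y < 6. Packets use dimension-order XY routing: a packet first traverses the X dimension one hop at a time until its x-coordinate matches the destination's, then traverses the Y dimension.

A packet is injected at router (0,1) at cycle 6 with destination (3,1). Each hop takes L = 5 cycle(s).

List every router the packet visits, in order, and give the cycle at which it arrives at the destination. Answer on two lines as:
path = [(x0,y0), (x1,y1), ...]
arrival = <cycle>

[0] x=0 y=1 t=6
[1] x=1 y=1 t=11 →E
[2] x=2 y=1 t=16 →E
[3] x=3 y=1 t=21 →E

path = [(0,1), (1,1), (2,1), (3,1)]
arrival = 21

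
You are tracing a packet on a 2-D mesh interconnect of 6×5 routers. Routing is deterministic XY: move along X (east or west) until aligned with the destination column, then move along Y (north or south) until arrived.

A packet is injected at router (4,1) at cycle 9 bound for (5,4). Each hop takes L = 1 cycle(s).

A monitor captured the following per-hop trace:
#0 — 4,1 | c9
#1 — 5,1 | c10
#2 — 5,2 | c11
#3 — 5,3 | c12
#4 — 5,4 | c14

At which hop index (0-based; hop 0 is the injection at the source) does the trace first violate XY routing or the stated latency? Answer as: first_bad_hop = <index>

first_bad_hop = 4

  1: Δx=+1 Δy=+0 Δt=1 [ok]
  2: Δx=+0 Δy=+1 Δt=1 [ok]
  3: Δx=+0 Δy=+1 Δt=1 [ok]
  4: Δx=+0 Δy=+1 Δt=2 [BAD: Δcyc=2≠L]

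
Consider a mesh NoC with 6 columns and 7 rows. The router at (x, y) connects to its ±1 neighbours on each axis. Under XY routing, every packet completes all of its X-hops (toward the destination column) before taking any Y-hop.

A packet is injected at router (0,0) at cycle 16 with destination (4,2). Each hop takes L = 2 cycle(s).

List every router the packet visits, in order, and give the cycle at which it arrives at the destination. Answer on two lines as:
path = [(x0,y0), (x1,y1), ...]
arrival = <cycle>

t=16: at (0,0)
t=18: at (1,0) after E
t=20: at (2,0) after E
t=22: at (3,0) after E
t=24: at (4,0) after E
t=26: at (4,1) after N
t=28: at (4,2) after N

path = [(0,0), (1,0), (2,0), (3,0), (4,0), (4,1), (4,2)]
arrival = 28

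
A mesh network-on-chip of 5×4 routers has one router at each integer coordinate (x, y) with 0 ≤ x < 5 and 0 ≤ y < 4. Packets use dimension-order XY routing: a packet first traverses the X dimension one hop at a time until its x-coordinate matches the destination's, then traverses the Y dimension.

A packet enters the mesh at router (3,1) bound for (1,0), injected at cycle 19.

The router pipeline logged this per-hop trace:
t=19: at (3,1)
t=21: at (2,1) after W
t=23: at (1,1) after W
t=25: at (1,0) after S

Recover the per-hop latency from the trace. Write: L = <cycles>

From hop 0 (19) to hop 1 (21): +2 cycles.
That increment is L by definition: L = 2.

L = 2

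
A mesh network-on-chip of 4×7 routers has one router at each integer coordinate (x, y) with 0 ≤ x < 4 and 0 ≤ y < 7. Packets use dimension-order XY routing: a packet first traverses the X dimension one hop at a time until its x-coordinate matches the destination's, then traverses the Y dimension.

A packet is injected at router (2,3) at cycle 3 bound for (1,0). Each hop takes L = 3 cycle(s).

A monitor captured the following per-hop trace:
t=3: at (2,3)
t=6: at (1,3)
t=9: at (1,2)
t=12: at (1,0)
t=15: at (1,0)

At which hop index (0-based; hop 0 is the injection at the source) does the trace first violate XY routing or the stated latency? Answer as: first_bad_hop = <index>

first_bad_hop = 3

  1: Δx=-1 Δy=+0 Δt=3 [ok]
  2: Δx=+0 Δy=-1 Δt=3 [ok]
  3: Δx=+0 Δy=-2 Δt=3 [BAD: non-unit step]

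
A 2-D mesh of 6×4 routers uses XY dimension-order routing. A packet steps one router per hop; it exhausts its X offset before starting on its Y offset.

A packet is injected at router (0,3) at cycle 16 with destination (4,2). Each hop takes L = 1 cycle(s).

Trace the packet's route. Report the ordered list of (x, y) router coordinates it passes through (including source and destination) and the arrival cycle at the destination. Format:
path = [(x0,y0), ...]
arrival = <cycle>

t=16: at (0,3)
t=17: at (1,3) after E
t=18: at (2,3) after E
t=19: at (3,3) after E
t=20: at (4,3) after E
t=21: at (4,2) after S

path = [(0,3), (1,3), (2,3), (3,3), (4,3), (4,2)]
arrival = 21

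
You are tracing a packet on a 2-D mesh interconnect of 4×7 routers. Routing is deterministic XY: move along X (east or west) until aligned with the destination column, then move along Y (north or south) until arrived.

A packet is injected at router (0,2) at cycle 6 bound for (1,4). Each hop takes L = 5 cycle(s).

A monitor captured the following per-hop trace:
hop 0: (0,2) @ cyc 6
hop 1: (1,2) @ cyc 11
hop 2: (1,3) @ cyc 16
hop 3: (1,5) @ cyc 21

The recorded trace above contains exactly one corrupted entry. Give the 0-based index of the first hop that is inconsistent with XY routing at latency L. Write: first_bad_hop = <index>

first_bad_hop = 3

hop 1: step (+1,+0), +5 cyc — ok
hop 2: step (+0,+1), +5 cyc — ok
hop 3: step (+0,+2), +5 cyc — BAD: non-unit step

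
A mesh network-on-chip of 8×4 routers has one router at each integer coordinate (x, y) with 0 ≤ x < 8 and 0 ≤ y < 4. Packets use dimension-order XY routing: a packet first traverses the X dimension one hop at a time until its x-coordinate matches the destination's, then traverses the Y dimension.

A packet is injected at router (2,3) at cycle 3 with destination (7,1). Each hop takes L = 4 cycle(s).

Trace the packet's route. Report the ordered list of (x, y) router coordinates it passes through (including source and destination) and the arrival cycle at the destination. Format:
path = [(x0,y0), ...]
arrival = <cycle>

path = [(2,3), (3,3), (4,3), (5,3), (6,3), (7,3), (7,2), (7,1)]
arrival = 31

t=3: at (2,3)
t=7: at (3,3) after E
t=11: at (4,3) after E
t=15: at (5,3) after E
t=19: at (6,3) after E
t=23: at (7,3) after E
t=27: at (7,2) after S
t=31: at (7,1) after S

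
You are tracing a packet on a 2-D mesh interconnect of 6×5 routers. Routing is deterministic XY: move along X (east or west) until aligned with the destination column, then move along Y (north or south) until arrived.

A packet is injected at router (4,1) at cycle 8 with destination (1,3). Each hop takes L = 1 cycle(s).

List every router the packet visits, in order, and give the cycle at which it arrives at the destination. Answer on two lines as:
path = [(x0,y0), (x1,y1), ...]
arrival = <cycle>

  0. router=(4,1) cycle=8 (inject)
  1. router=(3,1) cycle=9 dir=W
  2. router=(2,1) cycle=10 dir=W
  3. router=(1,1) cycle=11 dir=W
  4. router=(1,2) cycle=12 dir=N
  5. router=(1,3) cycle=13 dir=N

path = [(4,1), (3,1), (2,1), (1,1), (1,2), (1,3)]
arrival = 13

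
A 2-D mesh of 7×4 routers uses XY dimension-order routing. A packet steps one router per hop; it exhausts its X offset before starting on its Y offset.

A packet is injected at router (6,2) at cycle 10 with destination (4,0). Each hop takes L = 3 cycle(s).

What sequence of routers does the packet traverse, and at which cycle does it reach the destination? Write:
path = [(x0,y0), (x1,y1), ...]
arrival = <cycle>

path = [(6,2), (5,2), (4,2), (4,1), (4,0)]
arrival = 22

src (6,2)  cyc=10
W→(5,2)  cyc=13
W→(4,2)  cyc=16
S→(4,1)  cyc=19
S→(4,0)  cyc=22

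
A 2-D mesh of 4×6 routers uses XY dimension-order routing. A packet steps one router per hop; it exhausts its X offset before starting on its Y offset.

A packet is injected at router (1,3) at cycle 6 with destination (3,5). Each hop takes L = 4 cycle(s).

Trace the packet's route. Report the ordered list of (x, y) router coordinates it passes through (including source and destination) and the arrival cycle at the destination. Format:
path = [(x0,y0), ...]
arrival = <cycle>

path = [(1,3), (2,3), (3,3), (3,4), (3,5)]
arrival = 22

#0 — 1,3 | c6
#1 — 2,3 | c10 | E
#2 — 3,3 | c14 | E
#3 — 3,4 | c18 | N
#4 — 3,5 | c22 | N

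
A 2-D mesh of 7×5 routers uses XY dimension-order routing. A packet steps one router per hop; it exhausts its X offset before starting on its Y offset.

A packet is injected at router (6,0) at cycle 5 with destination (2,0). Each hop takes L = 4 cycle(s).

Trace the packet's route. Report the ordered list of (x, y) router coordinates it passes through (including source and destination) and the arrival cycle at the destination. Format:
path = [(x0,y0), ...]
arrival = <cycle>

path = [(6,0), (5,0), (4,0), (3,0), (2,0)]
arrival = 21

[0] x=6 y=0 t=5
[1] x=5 y=0 t=9 →W
[2] x=4 y=0 t=13 →W
[3] x=3 y=0 t=17 →W
[4] x=2 y=0 t=21 →W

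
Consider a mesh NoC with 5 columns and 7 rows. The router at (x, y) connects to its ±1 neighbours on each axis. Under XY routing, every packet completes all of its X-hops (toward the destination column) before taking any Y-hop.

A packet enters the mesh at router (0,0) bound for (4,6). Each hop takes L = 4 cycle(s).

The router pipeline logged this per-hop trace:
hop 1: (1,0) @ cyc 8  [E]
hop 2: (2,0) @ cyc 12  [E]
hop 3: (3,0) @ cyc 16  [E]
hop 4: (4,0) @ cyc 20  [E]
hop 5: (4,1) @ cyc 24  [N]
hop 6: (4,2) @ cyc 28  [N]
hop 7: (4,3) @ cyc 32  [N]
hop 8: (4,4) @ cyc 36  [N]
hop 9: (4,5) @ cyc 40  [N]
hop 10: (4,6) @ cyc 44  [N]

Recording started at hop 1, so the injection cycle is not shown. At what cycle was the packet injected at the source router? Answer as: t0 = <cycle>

The first recorded entry is hop 1 at cycle 8.
Therefore t0 = 8 − L = 4.

t0 = 4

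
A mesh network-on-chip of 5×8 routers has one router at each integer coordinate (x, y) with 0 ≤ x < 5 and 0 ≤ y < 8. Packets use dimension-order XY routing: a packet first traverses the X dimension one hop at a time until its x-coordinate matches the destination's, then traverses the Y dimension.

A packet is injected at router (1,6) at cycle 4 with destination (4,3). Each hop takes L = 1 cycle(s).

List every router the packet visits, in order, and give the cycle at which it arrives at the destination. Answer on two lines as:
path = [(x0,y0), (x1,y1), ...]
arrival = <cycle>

path = [(1,6), (2,6), (3,6), (4,6), (4,5), (4,4), (4,3)]
arrival = 10

hop 0: (1,6) @ cyc 4
hop 1: (2,6) @ cyc 5  [E]
hop 2: (3,6) @ cyc 6  [E]
hop 3: (4,6) @ cyc 7  [E]
hop 4: (4,5) @ cyc 8  [S]
hop 5: (4,4) @ cyc 9  [S]
hop 6: (4,3) @ cyc 10  [S]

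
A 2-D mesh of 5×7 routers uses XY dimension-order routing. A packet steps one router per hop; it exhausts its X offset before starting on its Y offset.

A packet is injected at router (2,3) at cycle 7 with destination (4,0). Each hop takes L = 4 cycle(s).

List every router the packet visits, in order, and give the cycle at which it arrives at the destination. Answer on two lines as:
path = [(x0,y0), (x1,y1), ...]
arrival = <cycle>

path = [(2,3), (3,3), (4,3), (4,2), (4,1), (4,0)]
arrival = 27

[0] x=2 y=3 t=7
[1] x=3 y=3 t=11 →E
[2] x=4 y=3 t=15 →E
[3] x=4 y=2 t=19 →S
[4] x=4 y=1 t=23 →S
[5] x=4 y=0 t=27 →S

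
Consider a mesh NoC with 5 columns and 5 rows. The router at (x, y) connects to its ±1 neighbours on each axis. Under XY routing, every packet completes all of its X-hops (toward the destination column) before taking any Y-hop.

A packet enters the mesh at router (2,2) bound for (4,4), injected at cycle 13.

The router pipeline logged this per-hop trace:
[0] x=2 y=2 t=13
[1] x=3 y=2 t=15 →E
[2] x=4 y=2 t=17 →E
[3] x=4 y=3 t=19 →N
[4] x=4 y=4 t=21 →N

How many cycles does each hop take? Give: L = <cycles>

Δcyc across hop 0→1: 15 − 13 = 2.
That increment is L by definition: L = 2.

L = 2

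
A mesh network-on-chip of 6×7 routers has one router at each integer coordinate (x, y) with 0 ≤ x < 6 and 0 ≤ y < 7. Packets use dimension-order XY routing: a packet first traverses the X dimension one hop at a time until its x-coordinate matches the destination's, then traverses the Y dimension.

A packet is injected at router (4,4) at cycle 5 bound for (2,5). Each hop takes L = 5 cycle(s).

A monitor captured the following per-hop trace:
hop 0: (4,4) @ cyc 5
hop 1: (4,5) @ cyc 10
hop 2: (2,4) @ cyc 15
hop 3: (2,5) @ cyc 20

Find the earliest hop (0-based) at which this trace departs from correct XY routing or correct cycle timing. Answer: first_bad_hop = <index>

hop 1: step (+0,+1), +5 cyc — BAD: Y-move but x=4≠2

first_bad_hop = 1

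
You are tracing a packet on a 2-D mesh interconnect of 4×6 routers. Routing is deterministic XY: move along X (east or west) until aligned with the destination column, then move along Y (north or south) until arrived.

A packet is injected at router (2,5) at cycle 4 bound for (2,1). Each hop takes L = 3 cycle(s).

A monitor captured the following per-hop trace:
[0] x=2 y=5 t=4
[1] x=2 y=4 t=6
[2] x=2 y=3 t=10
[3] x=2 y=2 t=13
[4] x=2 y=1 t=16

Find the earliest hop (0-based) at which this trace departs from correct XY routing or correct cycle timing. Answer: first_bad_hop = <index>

first_bad_hop = 1

  1: Δx=+0 Δy=-1 Δt=2 [BAD: Δcyc=2≠L]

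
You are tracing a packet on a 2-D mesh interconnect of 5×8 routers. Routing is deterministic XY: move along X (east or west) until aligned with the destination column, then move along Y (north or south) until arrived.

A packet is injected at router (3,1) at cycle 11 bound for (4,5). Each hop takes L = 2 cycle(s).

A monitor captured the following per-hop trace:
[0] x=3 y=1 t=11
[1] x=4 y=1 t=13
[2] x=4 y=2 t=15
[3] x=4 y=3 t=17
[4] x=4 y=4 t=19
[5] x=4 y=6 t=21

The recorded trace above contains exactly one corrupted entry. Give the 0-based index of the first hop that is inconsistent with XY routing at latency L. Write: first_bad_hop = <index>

hop 1: step (+1,+0), +2 cyc — ok
hop 2: step (+0,+1), +2 cyc — ok
hop 3: step (+0,+1), +2 cyc — ok
hop 4: step (+0,+1), +2 cyc — ok
hop 5: step (+0,+2), +2 cyc — BAD: non-unit step

first_bad_hop = 5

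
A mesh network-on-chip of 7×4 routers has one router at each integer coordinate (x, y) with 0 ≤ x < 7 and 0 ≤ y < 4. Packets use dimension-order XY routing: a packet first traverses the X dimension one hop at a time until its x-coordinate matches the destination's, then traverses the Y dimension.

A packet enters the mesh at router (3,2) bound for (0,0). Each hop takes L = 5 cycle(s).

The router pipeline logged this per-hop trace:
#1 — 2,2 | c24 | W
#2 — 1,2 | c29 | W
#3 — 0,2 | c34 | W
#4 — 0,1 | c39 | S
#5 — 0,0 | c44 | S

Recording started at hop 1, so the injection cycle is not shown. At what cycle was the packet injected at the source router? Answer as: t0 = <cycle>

t0 = 19

The first recorded entry is hop 1 at cycle 24.
Therefore t0 = 24 − L = 19.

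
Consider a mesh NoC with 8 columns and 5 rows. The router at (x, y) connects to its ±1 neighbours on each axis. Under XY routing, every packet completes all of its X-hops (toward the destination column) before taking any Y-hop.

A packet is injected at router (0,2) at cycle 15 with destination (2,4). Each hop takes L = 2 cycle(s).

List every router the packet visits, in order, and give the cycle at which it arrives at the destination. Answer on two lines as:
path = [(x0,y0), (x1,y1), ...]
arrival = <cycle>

  0. router=(0,2) cycle=15 (inject)
  1. router=(1,2) cycle=17 dir=E
  2. router=(2,2) cycle=19 dir=E
  3. router=(2,3) cycle=21 dir=N
  4. router=(2,4) cycle=23 dir=N

path = [(0,2), (1,2), (2,2), (2,3), (2,4)]
arrival = 23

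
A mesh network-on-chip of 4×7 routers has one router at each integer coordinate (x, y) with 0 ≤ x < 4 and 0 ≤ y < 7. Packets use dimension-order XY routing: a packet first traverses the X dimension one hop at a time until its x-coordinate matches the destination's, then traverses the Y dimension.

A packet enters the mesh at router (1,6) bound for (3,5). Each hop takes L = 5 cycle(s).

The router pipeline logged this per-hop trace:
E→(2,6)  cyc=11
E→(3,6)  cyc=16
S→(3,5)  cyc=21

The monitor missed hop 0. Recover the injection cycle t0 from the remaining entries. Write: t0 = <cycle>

At hop 1 the cycle is 11; in general cyc_k = t0 + kL.
Therefore t0 = 11 − L = 6.

t0 = 6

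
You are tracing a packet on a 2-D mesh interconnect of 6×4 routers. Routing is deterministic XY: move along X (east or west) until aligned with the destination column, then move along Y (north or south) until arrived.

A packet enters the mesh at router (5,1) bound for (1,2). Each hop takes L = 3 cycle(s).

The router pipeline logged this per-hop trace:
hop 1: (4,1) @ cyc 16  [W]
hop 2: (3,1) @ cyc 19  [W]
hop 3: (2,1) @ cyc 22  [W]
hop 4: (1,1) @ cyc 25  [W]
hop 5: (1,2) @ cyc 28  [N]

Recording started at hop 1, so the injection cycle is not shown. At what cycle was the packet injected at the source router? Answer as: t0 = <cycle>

t0 = 13

Hop 1 reached at cycle 16; hop k is at t0 + k·L.
t0 = cyc[1] − L = 16 − 3 = 13.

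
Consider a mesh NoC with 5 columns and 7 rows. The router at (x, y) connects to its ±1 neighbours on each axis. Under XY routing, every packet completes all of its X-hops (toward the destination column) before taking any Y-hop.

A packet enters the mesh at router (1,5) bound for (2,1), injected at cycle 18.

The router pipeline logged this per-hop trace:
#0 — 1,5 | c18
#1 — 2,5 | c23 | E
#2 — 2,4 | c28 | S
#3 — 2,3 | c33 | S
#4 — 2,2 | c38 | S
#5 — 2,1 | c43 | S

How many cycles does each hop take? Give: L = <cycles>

L = 5

Between hops 0 and 1 the cycle counter advances 23 − 18 = 5.
Each hop adds L, hence L = 5.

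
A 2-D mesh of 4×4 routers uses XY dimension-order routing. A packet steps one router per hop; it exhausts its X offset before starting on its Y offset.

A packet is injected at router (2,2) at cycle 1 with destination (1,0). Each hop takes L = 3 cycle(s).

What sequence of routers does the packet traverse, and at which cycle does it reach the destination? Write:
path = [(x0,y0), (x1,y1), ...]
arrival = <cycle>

path = [(2,2), (1,2), (1,1), (1,0)]
arrival = 10

src (2,2)  cyc=1
W→(1,2)  cyc=4
S→(1,1)  cyc=7
S→(1,0)  cyc=10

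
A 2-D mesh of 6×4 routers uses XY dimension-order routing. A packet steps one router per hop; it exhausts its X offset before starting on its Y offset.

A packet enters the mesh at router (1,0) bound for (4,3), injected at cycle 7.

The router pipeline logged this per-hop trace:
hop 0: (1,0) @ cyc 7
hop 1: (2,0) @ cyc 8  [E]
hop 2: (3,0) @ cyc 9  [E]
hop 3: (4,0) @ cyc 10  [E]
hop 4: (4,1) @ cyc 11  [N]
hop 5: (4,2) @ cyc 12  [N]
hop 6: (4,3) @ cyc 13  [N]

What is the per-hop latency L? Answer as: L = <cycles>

L = 1

Δcyc across hop 0→1: 8 − 7 = 1.
Each hop adds L, hence L = 1.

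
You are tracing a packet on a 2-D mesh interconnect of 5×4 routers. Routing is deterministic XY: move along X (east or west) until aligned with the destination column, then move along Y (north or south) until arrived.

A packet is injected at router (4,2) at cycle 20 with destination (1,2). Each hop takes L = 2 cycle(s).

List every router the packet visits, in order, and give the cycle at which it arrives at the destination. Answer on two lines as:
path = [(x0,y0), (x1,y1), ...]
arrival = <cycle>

path = [(4,2), (3,2), (2,2), (1,2)]
arrival = 26

[0] x=4 y=2 t=20
[1] x=3 y=2 t=22 →W
[2] x=2 y=2 t=24 →W
[3] x=1 y=2 t=26 →W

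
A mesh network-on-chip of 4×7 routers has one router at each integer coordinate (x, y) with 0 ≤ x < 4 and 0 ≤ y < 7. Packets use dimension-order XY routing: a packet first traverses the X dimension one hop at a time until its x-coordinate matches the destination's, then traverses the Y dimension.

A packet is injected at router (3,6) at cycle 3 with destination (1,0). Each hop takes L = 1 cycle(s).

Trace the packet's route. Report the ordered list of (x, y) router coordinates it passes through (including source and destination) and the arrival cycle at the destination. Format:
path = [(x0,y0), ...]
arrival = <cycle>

hop 0: (3,6) @ cyc 3
hop 1: (2,6) @ cyc 4  [W]
hop 2: (1,6) @ cyc 5  [W]
hop 3: (1,5) @ cyc 6  [S]
hop 4: (1,4) @ cyc 7  [S]
hop 5: (1,3) @ cyc 8  [S]
hop 6: (1,2) @ cyc 9  [S]
hop 7: (1,1) @ cyc 10  [S]
hop 8: (1,0) @ cyc 11  [S]

path = [(3,6), (2,6), (1,6), (1,5), (1,4), (1,3), (1,2), (1,1), (1,0)]
arrival = 11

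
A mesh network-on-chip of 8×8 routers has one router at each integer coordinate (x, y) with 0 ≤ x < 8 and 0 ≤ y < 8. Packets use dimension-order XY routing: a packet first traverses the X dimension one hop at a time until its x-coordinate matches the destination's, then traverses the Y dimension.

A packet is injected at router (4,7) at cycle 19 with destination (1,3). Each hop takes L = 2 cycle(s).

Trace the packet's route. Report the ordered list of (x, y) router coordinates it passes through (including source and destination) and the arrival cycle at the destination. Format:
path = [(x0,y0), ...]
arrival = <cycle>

path = [(4,7), (3,7), (2,7), (1,7), (1,6), (1,5), (1,4), (1,3)]
arrival = 33

src (4,7)  cyc=19
W→(3,7)  cyc=21
W→(2,7)  cyc=23
W→(1,7)  cyc=25
S→(1,6)  cyc=27
S→(1,5)  cyc=29
S→(1,4)  cyc=31
S→(1,3)  cyc=33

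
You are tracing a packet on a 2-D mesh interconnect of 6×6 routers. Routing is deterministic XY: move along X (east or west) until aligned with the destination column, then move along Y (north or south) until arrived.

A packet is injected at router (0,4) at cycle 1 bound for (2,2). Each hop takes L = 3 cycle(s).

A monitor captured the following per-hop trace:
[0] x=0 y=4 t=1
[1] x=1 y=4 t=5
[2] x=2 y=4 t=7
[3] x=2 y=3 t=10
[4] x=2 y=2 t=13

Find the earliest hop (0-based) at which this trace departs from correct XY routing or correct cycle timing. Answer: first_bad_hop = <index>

first_bad_hop = 1

check 1→ d=(1,0) cyc+4: BAD: Δcyc=4≠L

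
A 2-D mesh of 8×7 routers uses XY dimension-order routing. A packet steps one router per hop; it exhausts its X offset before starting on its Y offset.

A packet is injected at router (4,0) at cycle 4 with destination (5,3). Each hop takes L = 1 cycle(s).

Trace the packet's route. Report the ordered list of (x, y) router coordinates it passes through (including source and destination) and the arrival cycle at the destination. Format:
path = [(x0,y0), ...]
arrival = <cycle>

  0. router=(4,0) cycle=4 (inject)
  1. router=(5,0) cycle=5 dir=E
  2. router=(5,1) cycle=6 dir=N
  3. router=(5,2) cycle=7 dir=N
  4. router=(5,3) cycle=8 dir=N

path = [(4,0), (5,0), (5,1), (5,2), (5,3)]
arrival = 8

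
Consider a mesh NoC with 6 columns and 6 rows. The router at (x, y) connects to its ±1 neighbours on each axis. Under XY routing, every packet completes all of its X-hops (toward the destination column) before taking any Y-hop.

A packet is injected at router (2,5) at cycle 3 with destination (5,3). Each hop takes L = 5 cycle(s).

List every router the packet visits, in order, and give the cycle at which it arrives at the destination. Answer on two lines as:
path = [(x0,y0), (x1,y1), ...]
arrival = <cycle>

path = [(2,5), (3,5), (4,5), (5,5), (5,4), (5,3)]
arrival = 28

  0. router=(2,5) cycle=3 (inject)
  1. router=(3,5) cycle=8 dir=E
  2. router=(4,5) cycle=13 dir=E
  3. router=(5,5) cycle=18 dir=E
  4. router=(5,4) cycle=23 dir=S
  5. router=(5,3) cycle=28 dir=S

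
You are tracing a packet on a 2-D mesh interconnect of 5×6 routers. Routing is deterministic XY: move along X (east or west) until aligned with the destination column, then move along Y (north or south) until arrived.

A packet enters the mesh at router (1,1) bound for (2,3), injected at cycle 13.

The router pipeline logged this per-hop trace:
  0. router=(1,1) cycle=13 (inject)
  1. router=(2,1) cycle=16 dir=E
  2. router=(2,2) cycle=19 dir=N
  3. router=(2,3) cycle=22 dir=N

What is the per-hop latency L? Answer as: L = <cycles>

Δcyc across hop 0→1: 16 − 13 = 3.
That increment is L by definition: L = 3.

L = 3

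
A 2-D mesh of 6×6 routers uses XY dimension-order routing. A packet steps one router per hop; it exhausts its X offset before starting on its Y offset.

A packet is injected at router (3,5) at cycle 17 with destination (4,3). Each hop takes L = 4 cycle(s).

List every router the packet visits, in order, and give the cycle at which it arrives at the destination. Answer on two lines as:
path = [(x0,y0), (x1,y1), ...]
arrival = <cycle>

path = [(3,5), (4,5), (4,4), (4,3)]
arrival = 29

src (3,5)  cyc=17
E→(4,5)  cyc=21
S→(4,4)  cyc=25
S→(4,3)  cyc=29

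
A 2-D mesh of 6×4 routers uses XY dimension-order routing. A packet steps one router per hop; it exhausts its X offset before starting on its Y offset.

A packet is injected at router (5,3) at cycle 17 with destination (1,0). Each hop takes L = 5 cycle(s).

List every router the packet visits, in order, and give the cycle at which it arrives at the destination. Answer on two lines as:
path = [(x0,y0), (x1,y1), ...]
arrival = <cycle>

  0. router=(5,3) cycle=17 (inject)
  1. router=(4,3) cycle=22 dir=W
  2. router=(3,3) cycle=27 dir=W
  3. router=(2,3) cycle=32 dir=W
  4. router=(1,3) cycle=37 dir=W
  5. router=(1,2) cycle=42 dir=S
  6. router=(1,1) cycle=47 dir=S
  7. router=(1,0) cycle=52 dir=S

path = [(5,3), (4,3), (3,3), (2,3), (1,3), (1,2), (1,1), (1,0)]
arrival = 52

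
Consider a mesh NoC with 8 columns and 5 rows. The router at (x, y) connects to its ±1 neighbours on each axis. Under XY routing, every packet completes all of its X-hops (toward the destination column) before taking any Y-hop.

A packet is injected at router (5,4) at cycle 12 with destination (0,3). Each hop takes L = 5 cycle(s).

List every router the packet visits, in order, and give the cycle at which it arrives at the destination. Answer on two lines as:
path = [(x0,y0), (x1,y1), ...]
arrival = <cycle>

path = [(5,4), (4,4), (3,4), (2,4), (1,4), (0,4), (0,3)]
arrival = 42

hop 0: (5,4) @ cyc 12
hop 1: (4,4) @ cyc 17  [W]
hop 2: (3,4) @ cyc 22  [W]
hop 3: (2,4) @ cyc 27  [W]
hop 4: (1,4) @ cyc 32  [W]
hop 5: (0,4) @ cyc 37  [W]
hop 6: (0,3) @ cyc 42  [S]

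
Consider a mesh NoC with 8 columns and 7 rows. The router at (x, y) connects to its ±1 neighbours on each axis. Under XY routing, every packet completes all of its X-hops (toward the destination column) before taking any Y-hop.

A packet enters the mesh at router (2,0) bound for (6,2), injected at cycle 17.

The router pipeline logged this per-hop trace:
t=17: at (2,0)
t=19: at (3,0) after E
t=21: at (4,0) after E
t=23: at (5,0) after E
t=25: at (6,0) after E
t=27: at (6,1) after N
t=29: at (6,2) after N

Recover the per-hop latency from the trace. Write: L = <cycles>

L = 2

From hop 0 (17) to hop 1 (19): +2 cycles.
That increment is L by definition: L = 2.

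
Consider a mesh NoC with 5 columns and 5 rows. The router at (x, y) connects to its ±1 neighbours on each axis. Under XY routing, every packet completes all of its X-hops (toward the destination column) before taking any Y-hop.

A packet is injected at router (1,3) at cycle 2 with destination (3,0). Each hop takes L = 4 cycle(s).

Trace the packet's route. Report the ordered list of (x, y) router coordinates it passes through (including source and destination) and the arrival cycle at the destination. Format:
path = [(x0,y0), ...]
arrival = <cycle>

path = [(1,3), (2,3), (3,3), (3,2), (3,1), (3,0)]
arrival = 22

  0. router=(1,3) cycle=2 (inject)
  1. router=(2,3) cycle=6 dir=E
  2. router=(3,3) cycle=10 dir=E
  3. router=(3,2) cycle=14 dir=S
  4. router=(3,1) cycle=18 dir=S
  5. router=(3,0) cycle=22 dir=S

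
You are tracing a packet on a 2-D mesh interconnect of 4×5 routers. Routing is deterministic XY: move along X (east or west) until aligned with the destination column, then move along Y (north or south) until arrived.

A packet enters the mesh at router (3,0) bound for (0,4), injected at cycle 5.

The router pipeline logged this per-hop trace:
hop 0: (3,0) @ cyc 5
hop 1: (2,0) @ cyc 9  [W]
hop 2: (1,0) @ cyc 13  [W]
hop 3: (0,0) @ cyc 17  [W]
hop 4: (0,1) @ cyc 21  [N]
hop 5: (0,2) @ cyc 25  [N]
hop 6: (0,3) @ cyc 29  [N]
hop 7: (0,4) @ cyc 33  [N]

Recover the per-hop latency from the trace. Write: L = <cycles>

L = 4

Δcyc across hop 0→1: 9 − 5 = 4.
Per-hop latency L = Δcyc = 4.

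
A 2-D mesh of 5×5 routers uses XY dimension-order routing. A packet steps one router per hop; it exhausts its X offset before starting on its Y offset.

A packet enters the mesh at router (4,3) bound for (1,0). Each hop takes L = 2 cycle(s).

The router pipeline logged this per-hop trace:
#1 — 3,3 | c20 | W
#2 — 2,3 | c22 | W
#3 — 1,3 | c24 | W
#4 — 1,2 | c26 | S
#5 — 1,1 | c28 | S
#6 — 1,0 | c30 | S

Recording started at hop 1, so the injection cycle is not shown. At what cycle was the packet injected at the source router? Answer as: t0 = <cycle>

cyc[1] = 20 and cyc[k] = t0 + k·L for every k.
Therefore t0 = 20 − L = 18.

t0 = 18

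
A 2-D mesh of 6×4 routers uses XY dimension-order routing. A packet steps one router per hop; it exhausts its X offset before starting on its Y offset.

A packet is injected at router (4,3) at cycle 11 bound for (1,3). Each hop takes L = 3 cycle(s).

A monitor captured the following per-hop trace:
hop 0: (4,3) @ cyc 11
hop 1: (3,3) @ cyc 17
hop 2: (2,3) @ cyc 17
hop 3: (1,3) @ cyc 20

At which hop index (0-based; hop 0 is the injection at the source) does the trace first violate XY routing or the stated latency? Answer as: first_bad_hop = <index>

first_bad_hop = 1

[1] (-1,+0) / 6c ⇒ BAD: Δcyc=6≠L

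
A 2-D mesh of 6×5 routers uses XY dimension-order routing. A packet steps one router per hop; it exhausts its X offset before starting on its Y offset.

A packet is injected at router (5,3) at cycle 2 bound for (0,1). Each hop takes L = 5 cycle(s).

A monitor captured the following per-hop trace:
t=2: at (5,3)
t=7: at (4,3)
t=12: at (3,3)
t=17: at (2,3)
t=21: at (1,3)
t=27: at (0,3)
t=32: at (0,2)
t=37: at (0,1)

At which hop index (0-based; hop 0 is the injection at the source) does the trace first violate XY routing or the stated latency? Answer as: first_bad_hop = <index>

first_bad_hop = 4

  1: Δx=-1 Δy=+0 Δt=5 [ok]
  2: Δx=-1 Δy=+0 Δt=5 [ok]
  3: Δx=-1 Δy=+0 Δt=5 [ok]
  4: Δx=-1 Δy=+0 Δt=4 [BAD: Δcyc=4≠L]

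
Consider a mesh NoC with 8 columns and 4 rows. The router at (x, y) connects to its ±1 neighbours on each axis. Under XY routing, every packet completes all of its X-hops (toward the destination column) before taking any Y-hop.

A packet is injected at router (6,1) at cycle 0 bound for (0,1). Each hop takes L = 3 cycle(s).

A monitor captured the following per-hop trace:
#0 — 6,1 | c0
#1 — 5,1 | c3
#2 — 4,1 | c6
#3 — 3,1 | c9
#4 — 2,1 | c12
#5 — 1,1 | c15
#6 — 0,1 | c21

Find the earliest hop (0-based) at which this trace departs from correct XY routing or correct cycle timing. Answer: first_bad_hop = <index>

check 1→ d=(-1,0) cyc+3: ok
check 2→ d=(-1,0) cyc+3: ok
check 3→ d=(-1,0) cyc+3: ok
check 4→ d=(-1,0) cyc+3: ok
check 5→ d=(-1,0) cyc+3: ok
check 6→ d=(-1,0) cyc+6: BAD: Δcyc=6≠L

first_bad_hop = 6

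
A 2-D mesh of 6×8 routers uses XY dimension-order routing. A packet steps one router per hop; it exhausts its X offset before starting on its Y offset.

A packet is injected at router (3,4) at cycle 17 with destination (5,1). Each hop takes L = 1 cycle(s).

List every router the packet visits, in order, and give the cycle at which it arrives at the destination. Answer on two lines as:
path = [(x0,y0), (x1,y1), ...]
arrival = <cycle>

src (3,4)  cyc=17
E→(4,4)  cyc=18
E→(5,4)  cyc=19
S→(5,3)  cyc=20
S→(5,2)  cyc=21
S→(5,1)  cyc=22

path = [(3,4), (4,4), (5,4), (5,3), (5,2), (5,1)]
arrival = 22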